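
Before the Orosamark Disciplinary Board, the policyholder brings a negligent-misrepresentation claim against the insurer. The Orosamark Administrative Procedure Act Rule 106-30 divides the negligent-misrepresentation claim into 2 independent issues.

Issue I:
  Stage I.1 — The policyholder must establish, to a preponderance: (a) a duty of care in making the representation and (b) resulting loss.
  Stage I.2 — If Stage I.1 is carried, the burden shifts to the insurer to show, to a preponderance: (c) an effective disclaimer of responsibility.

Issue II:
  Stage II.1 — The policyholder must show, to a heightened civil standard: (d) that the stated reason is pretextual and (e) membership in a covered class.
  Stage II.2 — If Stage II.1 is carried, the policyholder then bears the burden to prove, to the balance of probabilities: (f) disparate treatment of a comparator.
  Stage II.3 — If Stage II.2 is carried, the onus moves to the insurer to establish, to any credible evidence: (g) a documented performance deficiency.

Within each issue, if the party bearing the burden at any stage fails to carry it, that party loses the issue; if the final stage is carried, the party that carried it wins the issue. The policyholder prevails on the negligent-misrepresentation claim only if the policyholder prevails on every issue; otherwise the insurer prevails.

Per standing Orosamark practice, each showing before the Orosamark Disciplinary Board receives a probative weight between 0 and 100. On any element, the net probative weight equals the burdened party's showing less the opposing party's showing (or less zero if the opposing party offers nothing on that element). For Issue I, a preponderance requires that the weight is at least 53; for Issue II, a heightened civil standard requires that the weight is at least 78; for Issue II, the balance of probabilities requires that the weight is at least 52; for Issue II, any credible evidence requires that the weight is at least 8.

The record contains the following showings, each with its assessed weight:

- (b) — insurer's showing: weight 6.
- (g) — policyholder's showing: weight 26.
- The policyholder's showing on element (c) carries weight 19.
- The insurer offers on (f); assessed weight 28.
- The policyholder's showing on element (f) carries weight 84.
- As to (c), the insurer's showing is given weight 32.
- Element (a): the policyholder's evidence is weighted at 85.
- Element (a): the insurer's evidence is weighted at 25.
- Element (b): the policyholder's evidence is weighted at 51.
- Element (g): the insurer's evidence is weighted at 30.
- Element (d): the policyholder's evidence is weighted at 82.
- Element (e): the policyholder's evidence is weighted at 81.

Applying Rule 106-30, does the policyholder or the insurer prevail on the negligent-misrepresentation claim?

insurer

— Issue I —
Stage I.1 — burden on policyholder; standard: a preponderance (weight is at least 53).
    (a): 85 − 25 = 60 ≥ 53 [met]
    (b): 51 − 6 = 45 < 53 [not met]
  Stage I.1 not carried; the policyholder fails its burden.
So the insurer prevails on this issue.
— Issue II —
Stage II.1 — burden on policyholder; standard: a heightened civil standard (weight is at least 78).
    (d): 82 ≥ 78 [met]
    (e): 81 ≥ 78 [met]
  Stage II.1 carried; the burden remains with the policyholder.
Stage II.2 — burden on policyholder; standard: the balance of probabilities (weight is at least 52).
    (f): 84 − 28 = 56 ≥ 52 [met]
  The policyholder carries Stage II.2; the insurer now bears the burden.
Stage II.3 — burden on insurer; standard: any credible evidence (weight is at least 8).
    (g): 30 − 26 = 4 < 8 [not met]
  The insurer does not carry Stage II.3.
So the policyholder prevails on this issue.
Per-issue: Issue I → insurer; Issue II → policyholder. The policyholder must prevail on every issue; overall, the insurer prevails.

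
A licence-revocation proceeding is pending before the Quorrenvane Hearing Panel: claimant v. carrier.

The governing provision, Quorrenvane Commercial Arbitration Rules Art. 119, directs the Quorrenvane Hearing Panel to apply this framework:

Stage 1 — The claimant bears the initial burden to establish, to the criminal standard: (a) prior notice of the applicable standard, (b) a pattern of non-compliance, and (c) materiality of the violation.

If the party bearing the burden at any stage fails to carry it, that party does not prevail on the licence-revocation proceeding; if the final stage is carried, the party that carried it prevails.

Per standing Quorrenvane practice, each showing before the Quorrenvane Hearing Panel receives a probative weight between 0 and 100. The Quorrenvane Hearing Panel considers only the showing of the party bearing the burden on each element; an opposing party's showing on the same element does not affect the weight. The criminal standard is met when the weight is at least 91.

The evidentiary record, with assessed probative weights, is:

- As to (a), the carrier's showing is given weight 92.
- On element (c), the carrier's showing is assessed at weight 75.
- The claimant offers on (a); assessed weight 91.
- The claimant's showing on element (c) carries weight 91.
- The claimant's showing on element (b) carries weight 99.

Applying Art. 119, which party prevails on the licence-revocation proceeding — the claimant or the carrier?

claimant

At Stage 1 the claimant must meet the criminal standard (weight is at least 91): on (a) the weight is 91 (the carrier's 92 is given no effect), which does reach 91, so (a) meets the standard; on (b) the weight is 99, ≥ 91, so (b) meets the standard; on (c) the weight is 91 (the carrier's 75 is given no effect), ≥ 91, so (c) meets the standard.
  Stage 1 carried; the final stage is satisfied.
With every stage satisfied, the claimant prevails.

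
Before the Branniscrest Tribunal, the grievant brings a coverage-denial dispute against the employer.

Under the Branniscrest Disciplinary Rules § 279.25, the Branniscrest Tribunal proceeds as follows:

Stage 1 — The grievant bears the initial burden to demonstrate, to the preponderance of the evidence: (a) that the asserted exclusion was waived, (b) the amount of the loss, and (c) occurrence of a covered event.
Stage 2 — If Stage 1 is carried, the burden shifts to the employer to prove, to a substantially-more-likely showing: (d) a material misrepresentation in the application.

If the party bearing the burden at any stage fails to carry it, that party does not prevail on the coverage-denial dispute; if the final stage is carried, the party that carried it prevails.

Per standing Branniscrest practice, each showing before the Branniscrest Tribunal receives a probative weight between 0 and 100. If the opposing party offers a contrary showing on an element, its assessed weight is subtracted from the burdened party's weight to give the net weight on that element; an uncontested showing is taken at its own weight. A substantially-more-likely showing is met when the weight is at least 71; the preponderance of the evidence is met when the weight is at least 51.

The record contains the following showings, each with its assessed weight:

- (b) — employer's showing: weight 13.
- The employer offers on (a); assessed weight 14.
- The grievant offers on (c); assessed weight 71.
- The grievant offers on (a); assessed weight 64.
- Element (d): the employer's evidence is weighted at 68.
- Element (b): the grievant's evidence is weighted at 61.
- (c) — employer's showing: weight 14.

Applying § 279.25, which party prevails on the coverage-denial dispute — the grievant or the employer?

employer

At Stage 1 the grievant must meet the preponderance of the evidence (weight is at least 51): on (a) the weight is 64 less the opposing 14 gives net 50, which does not reach 51, so (a) does not meet the standard; on (b) the weight is 61 less the opposing 13 gives net 48, which does not reach 51, so (b) does not meet the standard; on (c) the weight is 71 less the opposing 14 gives net 57, which does reach 51, so (c) meets the standard.
  Stage 1 not carried; the grievant fails its burden.
The employer prevails.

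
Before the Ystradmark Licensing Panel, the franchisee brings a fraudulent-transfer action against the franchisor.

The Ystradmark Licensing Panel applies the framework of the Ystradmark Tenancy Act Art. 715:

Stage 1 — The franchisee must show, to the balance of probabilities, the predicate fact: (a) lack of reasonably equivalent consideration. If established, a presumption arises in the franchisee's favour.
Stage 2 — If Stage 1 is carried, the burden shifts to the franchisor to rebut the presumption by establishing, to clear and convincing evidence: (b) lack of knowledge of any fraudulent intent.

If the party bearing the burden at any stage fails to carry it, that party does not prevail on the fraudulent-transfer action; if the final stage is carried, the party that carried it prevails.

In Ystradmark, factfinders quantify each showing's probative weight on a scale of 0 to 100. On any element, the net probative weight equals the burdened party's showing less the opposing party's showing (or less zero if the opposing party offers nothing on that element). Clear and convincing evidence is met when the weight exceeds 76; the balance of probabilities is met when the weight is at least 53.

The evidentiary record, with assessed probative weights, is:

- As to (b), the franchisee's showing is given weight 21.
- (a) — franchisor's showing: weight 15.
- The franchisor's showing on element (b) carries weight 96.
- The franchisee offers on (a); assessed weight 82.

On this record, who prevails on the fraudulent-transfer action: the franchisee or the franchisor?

franchisee

Stage 1 (franchisee, the balance of probabilities, weight is at least 53): (a) net 82−15=67 ≥ 53 — meets.
  The franchisee carries Stage 1; the franchisor now bears the burden.
Stage 2 (franchisor, clear and convincing evidence, weight exceeds 76): (b) net 96−21=75 ≤ 76 — fails.
  The franchisor does not carry Stage 2.
The franchisee prevails.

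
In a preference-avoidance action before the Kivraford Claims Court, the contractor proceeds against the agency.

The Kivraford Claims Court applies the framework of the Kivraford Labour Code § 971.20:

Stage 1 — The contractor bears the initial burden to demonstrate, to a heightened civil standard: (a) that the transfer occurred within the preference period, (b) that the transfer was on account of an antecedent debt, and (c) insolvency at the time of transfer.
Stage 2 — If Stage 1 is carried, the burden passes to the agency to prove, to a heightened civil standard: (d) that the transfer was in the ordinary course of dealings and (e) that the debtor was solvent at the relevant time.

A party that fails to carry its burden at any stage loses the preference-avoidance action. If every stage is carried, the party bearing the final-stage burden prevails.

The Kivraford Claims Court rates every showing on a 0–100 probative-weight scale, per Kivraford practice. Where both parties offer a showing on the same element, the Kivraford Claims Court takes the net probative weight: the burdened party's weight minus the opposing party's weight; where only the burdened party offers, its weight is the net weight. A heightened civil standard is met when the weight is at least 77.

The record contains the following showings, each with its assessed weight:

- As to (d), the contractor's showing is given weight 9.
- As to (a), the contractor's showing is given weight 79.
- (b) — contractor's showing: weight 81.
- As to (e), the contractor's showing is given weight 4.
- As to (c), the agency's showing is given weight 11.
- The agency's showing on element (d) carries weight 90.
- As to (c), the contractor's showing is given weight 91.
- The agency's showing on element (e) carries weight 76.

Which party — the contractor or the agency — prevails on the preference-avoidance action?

Stage 1 (contractor, a heightened civil standard, weight is at least 77): (a) 79 ≥ 77 — meets; (b) 81 ≥ 77 — meets; (c) net 91−11=80 ≥ 77 — meets.
  The contractor carries Stage 1; the agency now bears the burden.
Stage 2 (agency, a heightened civil standard, weight is at least 77): (d) net 90−9=81 ≥ 77 — meets; (e) net 76−4=72 < 77 — fails.
  Stage 2 not carried; the agency fails its burden.
The contractor prevails.

contractor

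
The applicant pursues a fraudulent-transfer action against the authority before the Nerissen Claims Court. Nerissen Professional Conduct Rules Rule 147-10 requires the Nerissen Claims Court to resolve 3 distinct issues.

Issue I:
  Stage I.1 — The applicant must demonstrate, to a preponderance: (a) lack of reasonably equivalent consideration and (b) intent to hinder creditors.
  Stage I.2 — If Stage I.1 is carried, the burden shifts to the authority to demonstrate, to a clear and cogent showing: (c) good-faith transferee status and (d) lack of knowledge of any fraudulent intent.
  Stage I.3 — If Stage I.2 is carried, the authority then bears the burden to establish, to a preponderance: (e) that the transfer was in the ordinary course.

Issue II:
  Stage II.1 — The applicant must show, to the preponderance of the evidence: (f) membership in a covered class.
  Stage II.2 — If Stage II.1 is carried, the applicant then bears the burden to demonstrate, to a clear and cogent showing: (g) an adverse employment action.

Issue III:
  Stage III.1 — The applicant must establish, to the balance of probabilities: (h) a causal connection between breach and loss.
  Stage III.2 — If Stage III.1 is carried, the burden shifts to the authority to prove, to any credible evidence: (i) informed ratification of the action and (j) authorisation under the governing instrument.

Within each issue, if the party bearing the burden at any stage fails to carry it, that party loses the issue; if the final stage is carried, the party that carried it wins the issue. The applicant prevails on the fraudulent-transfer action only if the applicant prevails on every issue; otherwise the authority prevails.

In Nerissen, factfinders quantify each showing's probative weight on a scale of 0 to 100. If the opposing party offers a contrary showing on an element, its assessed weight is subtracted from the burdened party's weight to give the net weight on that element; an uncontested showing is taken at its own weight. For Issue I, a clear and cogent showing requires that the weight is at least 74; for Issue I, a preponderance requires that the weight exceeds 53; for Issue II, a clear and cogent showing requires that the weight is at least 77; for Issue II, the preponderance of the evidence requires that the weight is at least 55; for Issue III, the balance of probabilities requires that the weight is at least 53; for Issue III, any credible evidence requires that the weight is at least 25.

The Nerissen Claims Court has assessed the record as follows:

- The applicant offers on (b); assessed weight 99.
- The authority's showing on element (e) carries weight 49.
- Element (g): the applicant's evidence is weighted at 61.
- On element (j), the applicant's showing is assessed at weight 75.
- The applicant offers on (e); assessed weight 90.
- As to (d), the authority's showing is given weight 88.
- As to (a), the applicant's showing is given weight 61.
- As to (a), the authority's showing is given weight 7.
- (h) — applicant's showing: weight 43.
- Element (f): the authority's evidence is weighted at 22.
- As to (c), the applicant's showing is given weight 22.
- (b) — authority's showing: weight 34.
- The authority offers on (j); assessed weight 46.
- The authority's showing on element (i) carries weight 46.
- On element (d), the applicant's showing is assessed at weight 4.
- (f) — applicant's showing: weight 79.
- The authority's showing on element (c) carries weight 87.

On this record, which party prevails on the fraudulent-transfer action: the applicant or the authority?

authority

— Issue I —
Stage I.1 — burden on applicant; standard: a preponderance (weight exceeds 53).
    (a): 61 − 7 = 54 > 53 [met]
    (b): 99 − 34 = 65 > 53 [met]
  All elements met. The burden passes to the authority.
Stage I.2 — burden on authority; standard: a clear and cogent showing (weight is at least 74).
    (c): 87 − 22 = 65 < 74 [not met]
    (d): 88 − 4 = 84 ≥ 74 [met]
  Not every element is met, so the authority fails to carry Stage I.2.
The applicant prevails on this issue.
— Issue II —
At Stage II.1 the applicant must meet the preponderance of the evidence (weight is at least 55): on (f) the weight is 79 less the opposing 22 gives net 57, ≥ 55, so (f) meets the standard.
  Stage II.1 carried; the burden remains with the applicant.
At Stage II.2 the applicant must meet a clear and cogent showing (weight is at least 77): on (g) the weight is 61, which does not reach 77, so (g) does not meet the standard.
  The applicant does not carry Stage II.2.
The authority prevails on this issue.
— Issue III —
At Stage III.1 the applicant must meet the balance of probabilities (weight is at least 53): on (h) the weight is 43, < 53, so (h) does not meet the standard.
  Not every element is met, so the applicant fails to carry Stage III.1.
So the authority prevails on this issue.
Per-issue: Issue I → applicant; Issue II → authority; Issue III → authority. The applicant must prevail on every issue; overall, the authority prevails.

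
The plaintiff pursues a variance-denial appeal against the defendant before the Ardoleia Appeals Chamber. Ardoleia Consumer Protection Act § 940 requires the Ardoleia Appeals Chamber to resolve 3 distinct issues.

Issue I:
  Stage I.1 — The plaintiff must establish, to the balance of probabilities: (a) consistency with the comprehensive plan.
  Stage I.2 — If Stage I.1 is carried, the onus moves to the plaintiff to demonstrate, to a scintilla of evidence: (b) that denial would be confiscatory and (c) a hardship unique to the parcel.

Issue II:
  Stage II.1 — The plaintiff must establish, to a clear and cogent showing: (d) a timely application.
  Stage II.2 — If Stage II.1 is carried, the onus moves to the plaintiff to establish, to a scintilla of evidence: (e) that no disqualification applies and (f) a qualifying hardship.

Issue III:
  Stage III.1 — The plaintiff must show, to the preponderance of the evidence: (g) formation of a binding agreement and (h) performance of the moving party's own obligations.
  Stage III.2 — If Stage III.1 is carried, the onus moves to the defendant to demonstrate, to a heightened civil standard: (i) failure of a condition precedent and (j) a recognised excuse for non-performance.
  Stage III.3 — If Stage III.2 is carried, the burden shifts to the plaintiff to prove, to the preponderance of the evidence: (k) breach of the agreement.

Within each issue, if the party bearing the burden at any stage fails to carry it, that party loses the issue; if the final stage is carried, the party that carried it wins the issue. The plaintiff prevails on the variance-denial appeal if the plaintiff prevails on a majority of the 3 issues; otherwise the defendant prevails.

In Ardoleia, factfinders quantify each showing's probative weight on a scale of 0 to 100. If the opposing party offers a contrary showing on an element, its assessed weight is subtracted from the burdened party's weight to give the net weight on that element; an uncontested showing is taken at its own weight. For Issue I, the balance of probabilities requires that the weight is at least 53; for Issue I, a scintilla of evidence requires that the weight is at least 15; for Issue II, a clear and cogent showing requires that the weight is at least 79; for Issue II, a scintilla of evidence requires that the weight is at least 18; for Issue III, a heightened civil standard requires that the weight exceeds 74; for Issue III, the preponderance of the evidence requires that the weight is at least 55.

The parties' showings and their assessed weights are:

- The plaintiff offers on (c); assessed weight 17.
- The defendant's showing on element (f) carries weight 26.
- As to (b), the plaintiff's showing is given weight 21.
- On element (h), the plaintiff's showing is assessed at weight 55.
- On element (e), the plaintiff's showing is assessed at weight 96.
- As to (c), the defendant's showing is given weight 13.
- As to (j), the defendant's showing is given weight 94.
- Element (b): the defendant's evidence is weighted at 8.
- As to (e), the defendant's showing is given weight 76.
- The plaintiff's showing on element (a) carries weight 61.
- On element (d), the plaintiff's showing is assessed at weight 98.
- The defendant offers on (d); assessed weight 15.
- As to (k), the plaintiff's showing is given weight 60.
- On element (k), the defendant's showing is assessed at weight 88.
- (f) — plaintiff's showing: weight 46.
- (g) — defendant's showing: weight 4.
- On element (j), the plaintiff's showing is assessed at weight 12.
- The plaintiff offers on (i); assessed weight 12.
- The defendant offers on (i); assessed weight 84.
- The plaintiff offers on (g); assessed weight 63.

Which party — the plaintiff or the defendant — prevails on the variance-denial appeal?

plaintiff

— Issue I —
Stage I.1 — burden on plaintiff; standard: the balance of probabilities (weight is at least 53).
    (a): 61 ≥ 53 [met]
  Stage I.1 carried; the burden remains with the plaintiff.
Stage I.2 — burden on plaintiff; standard: a scintilla of evidence (weight is at least 15).
    (b): 21 − 8 = 13 < 15 [not met]
    (c): 17 − 13 = 4 < 15 [not met]
  Stage I.2 not carried; the plaintiff fails its burden.
So the defendant prevails on this issue.
— Issue II —
Stage II.1 — burden on plaintiff; standard: a clear and cogent showing (weight is at least 79).
    (d): 98 − 15 = 83 ≥ 79 [met]
  Stage II.1 carried; the burden remains with the plaintiff.
Stage II.2 — burden on plaintiff; standard: a scintilla of evidence (weight is at least 18).
    (e): 96 − 76 = 20 ≥ 18 [met]
    (f): 46 − 26 = 20 ≥ 18 [met]
  All elements met at the final stage.
With every stage satisfied, the plaintiff prevails on this issue.
— Issue III —
Stage III.1 — burden on plaintiff; standard: the preponderance of the evidence (weight is at least 55).
    (g): 63 − 4 = 59 ≥ 55 [met]
    (h): 55 ≥ 55 [met]
  The plaintiff carries Stage III.1; the defendant now bears the burden.
Stage III.2 — burden on defendant; standard: a heightened civil standard (weight exceeds 74).
    (i): 84 − 12 = 72 ≤ 74 [not met]
    (j): 94 − 12 = 82 > 74 [met]
  Stage III.2 not carried; the defendant fails its burden.
The analysis ends at Stage III.2; the plaintiff prevails on this issue.
Per-issue: Issue I → defendant; Issue II → plaintiff; Issue III → plaintiff. The plaintiff must prevail on a majority of issues; overall, the plaintiff prevails.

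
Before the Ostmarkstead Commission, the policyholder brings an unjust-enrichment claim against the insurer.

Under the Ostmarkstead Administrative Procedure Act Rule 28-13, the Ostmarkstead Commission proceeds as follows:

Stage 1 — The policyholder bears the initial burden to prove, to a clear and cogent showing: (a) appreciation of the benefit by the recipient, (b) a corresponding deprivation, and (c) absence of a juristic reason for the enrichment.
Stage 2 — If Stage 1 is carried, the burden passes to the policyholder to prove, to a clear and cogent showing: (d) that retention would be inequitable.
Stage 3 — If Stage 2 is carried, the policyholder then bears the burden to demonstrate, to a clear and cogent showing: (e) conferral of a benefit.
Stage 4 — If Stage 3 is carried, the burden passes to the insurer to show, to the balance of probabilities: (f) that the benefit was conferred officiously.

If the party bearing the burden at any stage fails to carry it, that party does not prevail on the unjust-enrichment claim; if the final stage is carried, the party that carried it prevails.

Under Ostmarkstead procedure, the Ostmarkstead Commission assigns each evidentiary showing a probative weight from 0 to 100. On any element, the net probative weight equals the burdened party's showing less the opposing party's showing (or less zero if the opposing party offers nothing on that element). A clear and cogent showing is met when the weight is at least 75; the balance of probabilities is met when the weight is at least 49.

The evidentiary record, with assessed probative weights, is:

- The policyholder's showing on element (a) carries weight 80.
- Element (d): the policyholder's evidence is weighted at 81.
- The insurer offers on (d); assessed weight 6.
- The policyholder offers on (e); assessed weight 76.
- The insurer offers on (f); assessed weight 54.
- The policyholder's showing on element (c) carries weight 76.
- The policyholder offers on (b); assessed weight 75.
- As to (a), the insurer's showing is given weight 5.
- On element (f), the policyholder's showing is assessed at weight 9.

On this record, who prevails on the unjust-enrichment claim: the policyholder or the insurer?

policyholder

At Stage 1 the policyholder must meet a clear and cogent showing (weight is at least 75): on (a) the weight is 80 less the opposing 5 gives net 75, ≥ 75, so (a) meets the standard; on (b) the weight is 75, which does reach 75, so (b) meets the standard; on (c) the weight is 76, which does reach 75, so (c) meets the standard.
  Stage 1 is satisfied; the policyholder continues to bear the burden.
At Stage 2 the policyholder must meet a clear and cogent showing (weight is at least 75): on (d) the weight is 81 less the opposing 6 gives net 75, which does reach 75, so (d) meets the standard.
  Stage 2 is satisfied; the policyholder continues to bear the burden.
At Stage 3 the policyholder must meet a clear and cogent showing (weight is at least 75): on (e) the weight is 76, ≥ 75, so (e) meets the standard.
  Stage 3 carried; the burden shifts to the insurer.
At Stage 4 the insurer must meet the balance of probabilities (weight is at least 49): on (f) the weight is 54 less the opposing 9 gives net 45, which does not reach 49, so (f) does not meet the standard.
  The insurer does not carry Stage 4.
The policyholder prevails.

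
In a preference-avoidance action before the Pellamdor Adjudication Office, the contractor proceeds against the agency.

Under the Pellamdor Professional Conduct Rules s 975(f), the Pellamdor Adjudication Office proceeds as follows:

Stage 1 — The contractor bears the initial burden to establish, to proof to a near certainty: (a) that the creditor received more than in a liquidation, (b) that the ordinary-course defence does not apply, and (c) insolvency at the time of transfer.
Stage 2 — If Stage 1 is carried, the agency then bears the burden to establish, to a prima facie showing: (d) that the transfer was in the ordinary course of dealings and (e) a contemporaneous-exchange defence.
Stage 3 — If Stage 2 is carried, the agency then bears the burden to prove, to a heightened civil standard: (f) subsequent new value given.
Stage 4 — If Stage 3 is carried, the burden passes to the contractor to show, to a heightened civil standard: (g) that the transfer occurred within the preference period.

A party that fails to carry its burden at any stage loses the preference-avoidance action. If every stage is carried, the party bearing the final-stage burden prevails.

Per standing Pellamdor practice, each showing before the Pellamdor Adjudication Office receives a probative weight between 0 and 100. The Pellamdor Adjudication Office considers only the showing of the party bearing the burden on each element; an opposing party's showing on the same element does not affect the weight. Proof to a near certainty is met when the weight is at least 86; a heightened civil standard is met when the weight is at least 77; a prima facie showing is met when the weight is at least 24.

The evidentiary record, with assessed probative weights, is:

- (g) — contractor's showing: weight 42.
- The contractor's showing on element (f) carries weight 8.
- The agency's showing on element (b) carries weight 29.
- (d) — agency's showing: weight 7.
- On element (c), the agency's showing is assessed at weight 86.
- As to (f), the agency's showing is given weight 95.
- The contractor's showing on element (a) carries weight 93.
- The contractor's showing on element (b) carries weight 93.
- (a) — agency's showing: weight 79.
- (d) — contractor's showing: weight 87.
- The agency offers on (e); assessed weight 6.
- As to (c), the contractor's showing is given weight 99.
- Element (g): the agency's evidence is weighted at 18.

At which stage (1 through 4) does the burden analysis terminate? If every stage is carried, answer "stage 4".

Stage 1 (contractor, proof to a near certainty, weight is at least 86): (a) 93 (agency's 79 disregarded) ≥ 86 — meets; (b) 93 (agency's 29 disregarded) ≥ 86 — meets; (c) 99 (agency's 86 disregarded) ≥ 86 — meets.
  Stage 1 is satisfied; the onus moves to the agency.
Stage 2 (agency, a prima facie showing, weight is at least 24): (d) 7 (contractor's 87 disregarded) < 24 — fails; (e) 6 < 24 — fails.
  Not every element is met, so the agency fails to carry Stage 2.
The analysis ends at Stage 2; the contractor prevails.

stage 2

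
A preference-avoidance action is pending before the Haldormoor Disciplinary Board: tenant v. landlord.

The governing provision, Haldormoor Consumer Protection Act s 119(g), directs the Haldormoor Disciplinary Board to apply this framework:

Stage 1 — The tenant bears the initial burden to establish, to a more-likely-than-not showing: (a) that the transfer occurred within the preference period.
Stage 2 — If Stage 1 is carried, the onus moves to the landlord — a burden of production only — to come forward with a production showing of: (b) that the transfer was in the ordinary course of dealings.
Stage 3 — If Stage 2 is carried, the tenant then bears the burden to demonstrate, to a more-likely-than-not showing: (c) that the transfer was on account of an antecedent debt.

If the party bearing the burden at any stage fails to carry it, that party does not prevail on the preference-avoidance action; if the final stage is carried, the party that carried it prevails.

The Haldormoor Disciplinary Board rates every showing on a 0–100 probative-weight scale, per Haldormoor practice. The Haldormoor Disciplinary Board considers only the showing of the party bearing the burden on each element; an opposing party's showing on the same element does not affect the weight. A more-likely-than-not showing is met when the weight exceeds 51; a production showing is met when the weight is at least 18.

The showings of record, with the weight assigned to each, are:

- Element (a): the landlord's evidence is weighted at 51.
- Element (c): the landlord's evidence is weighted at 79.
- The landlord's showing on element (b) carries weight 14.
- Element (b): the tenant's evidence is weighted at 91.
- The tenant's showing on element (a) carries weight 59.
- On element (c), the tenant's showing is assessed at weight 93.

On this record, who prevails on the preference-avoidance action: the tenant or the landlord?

tenant

Stage 1 (tenant, a more-likely-than-not showing, weight exceeds 51): (a) 59 (landlord's 51 disregarded) > 51 — meets.
  All elements met. The burden passes to the landlord.
Stage 2 (landlord, a production showing, weight is at least 18): (b) 14 (tenant's 91 disregarded) < 18 — fails.
  Not every element is met, so the landlord fails to carry Stage 2.
So the tenant prevails.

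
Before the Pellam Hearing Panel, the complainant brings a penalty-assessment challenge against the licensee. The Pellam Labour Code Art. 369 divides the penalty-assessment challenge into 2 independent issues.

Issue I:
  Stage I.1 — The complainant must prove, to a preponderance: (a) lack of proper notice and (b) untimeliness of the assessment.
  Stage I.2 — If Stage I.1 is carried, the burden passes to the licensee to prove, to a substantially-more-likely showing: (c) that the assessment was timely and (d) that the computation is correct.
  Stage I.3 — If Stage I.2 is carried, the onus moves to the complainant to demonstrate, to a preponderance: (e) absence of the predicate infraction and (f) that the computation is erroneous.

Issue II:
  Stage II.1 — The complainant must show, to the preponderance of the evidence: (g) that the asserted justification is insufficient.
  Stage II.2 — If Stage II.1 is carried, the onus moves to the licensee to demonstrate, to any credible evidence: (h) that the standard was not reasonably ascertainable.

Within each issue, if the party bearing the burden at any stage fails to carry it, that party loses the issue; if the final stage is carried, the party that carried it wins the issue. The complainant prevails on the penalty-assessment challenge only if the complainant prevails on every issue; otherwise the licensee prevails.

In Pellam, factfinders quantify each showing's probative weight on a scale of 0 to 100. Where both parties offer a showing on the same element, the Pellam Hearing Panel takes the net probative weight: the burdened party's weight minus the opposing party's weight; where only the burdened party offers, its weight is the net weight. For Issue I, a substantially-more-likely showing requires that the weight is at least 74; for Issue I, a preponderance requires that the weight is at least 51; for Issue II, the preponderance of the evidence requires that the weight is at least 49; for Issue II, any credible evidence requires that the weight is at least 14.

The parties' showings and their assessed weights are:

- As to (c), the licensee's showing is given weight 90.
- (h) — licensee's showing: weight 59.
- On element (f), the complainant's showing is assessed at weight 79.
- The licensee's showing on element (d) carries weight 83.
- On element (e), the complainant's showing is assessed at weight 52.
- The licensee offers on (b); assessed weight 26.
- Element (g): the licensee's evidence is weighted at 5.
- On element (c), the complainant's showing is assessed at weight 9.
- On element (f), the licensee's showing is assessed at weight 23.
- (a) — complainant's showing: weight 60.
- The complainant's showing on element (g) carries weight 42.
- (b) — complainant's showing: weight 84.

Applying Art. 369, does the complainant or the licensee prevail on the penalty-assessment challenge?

— Issue I —
Stage I.1 (complainant, a preponderance, weight is at least 51): (a) 60 ≥ 51 — meets; (b) net 84−26=58 ≥ 51 — meets.
  Stage I.1 carried; the burden shifts to the licensee.
Stage I.2 (licensee, a substantially-more-likely showing, weight is at least 74): (c) net 90−9=81 ≥ 74 — meets; (d) 83 ≥ 74 — meets.
  The licensee carries Stage I.2; the complainant now bears the burden.
Stage I.3 (complainant, a preponderance, weight is at least 51): (e) 52 ≥ 51 — meets; (f) net 79−23=56 ≥ 51 — meets.
  Stage I.3 carried; the final stage is satisfied.
All stages carried — the complainant prevails on this issue.
— Issue II —
Stage II.1 — burden on complainant; standard: the preponderance of the evidence (weight is at least 49).
    (g): 42 − 5 = 37 < 49 [not met]
  The complainant does not carry Stage II.1.
So the licensee prevails on this issue.
Per-issue: Issue I → complainant; Issue II → licensee. The complainant must prevail on every issue; overall, the licensee prevails.

licensee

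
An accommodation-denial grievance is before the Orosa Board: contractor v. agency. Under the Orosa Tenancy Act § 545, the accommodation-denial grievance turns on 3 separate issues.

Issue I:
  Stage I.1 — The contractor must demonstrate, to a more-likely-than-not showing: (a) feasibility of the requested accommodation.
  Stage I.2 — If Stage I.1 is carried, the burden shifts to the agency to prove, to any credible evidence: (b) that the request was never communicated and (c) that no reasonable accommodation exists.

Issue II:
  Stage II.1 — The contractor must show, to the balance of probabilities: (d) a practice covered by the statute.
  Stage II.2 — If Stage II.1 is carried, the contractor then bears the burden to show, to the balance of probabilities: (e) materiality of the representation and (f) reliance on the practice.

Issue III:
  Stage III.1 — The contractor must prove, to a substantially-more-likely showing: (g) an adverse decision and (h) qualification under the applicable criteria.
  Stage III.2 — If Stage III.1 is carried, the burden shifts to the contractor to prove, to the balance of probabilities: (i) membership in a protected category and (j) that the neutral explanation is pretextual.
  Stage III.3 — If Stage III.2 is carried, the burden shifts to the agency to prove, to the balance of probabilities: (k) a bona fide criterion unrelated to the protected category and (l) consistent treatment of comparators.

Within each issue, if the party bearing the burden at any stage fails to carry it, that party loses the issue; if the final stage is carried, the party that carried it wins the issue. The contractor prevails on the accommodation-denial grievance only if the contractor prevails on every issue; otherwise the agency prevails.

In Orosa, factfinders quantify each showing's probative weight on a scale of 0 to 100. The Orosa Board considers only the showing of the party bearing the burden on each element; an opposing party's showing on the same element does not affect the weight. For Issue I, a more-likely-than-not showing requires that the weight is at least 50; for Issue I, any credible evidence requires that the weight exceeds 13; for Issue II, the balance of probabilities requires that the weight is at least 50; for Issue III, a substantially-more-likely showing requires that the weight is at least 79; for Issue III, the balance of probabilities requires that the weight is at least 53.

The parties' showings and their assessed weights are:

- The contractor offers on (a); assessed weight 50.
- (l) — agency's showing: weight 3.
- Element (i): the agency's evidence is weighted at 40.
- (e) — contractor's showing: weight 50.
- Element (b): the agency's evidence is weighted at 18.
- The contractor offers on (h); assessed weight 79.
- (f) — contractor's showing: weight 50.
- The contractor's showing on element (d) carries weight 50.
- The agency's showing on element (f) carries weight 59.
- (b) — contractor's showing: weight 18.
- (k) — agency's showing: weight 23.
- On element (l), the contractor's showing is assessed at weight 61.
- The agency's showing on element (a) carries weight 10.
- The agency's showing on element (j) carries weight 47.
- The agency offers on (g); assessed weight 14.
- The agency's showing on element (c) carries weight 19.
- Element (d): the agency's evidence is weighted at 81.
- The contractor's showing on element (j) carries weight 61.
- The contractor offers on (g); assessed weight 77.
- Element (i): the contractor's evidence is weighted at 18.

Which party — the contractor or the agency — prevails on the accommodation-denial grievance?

— Issue I —
Stage I.1 — burden on contractor; standard: a more-likely-than-not showing (weight is at least 50).
    (a): 50 (agency's 10 disregarded) ≥ 50 [met]
  Stage I.1 carried; the burden shifts to the agency.
Stage I.2 — burden on agency; standard: any credible evidence (weight exceeds 13).
    (b): 18 (contractor's 18 disregarded) > 13 [met]
    (c): 19 > 13 [met]
  The agency carries the last stage.
All stages carried — the agency prevails on this issue.
— Issue II —
At Stage II.1 the contractor must meet the balance of probabilities (weight is at least 50): on (d) the weight is 50 (the agency's 81 is given no effect), ≥ 50, so (d) meets the standard.
  Stage II.1 carried; the burden remains with the contractor.
At Stage II.2 the contractor must meet the balance of probabilities (weight is at least 50): on (e) the weight is 50, ≥ 50, so (e) meets the standard; on (f) the weight is 50 (the agency's 59 is given no effect), which does reach 50, so (f) meets the standard.
  All elements met at the final stage.
Every stage carried; the contractor prevails on this issue.
— Issue III —
At Stage III.1 the contractor must meet a substantially-more-likely showing (weight is at least 79): on (g) the weight is 77 (the agency's 14 is given no effect), which does not reach 79, so (g) does not meet the standard; on (h) the weight is 79, ≥ 79, so (h) meets the standard.
  Not every element is met, so the contractor fails to carry Stage III.1.
So the agency prevails on this issue.
Per-issue: Issue I → agency; Issue II → contractor; Issue III → agency. The contractor must prevail on every issue; overall, the agency prevails.

agency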